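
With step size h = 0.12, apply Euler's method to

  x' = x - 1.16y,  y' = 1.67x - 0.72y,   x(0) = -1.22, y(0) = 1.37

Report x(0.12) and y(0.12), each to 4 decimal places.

-1.5571, 1.0071

Euler on (x,y): x_{n+1} = x_n + h·x', y_{n+1} = y_n + h·y'.
0.000000: (-1.220000, 1.370000); f=(-2.809200, -3.023800) → (-1.557104, 1.007144)
(x(0.12), y(0.12)) ≈ (-1.5571, 1.0071)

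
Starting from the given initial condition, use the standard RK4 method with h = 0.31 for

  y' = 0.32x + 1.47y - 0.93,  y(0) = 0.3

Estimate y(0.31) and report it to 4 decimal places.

RK4: k1 = f(x_n, y_n); k2 = f(x_n + h/2, y_n + (h/2)·k1); k3 = f(x_n + h/2, y_n + (h/2)·k2); k4 = f(x_n + h, y_n + h·k3); y_{n+1} = y_n + (h/6)·(k1 + 2k2 + 2k3 + k4).
x=0.000000, y=0.300000:
  k1 = f(0.000000, 0.300000) = -0.489000
  k2 = f(0.155000, 0.224205) = -0.550819
  k3 = f(0.155000, 0.214623) = -0.564904
  k4 = f(0.310000, 0.124880) = -0.647227
  y ← 0.300000 + (0.31/6)·(k1 + 2k2 + 2k3 + k4) = 0.126004
y(0.31) ≈ 0.1260

0.1260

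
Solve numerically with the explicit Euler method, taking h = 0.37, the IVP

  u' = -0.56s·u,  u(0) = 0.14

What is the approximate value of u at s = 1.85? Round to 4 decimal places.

0.0584

Euler: u_{n+1} = u_n + h·f(s_n, u_n).
s=0.000000, u=0.140000: f=0.000000 → u ← 0.140000 + 0.37·0.000000 = 0.140000
s=0.370000, u=0.140000: f=-0.029008 → u ← 0.140000 + 0.37·(-0.029008) = 0.129267
s=0.740000, u=0.129267: f=-0.053568 → u ← 0.129267 + 0.37·(-0.053568) = 0.109447
s=1.110000, u=0.109447: f=-0.068032 → u ← 0.109447 + 0.37·(-0.068032) = 0.084275
s=1.480000, u=0.084275: f=-0.069847 → u ← 0.084275 + 0.37·(-0.069847) = 0.058431
u(1.85) ≈ 0.0584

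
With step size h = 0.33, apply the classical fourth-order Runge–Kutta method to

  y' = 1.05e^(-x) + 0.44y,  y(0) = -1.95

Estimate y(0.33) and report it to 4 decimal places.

-1.9358

RK4: k1 = f(x_n, y_n); k2 = f(x_n + h/2, y_n + (h/2)·k1); k3 = f(x_n + h/2, y_n + (h/2)·k2); k4 = f(x_n + h, y_n + h·k3); y_{n+1} = y_n + (h/6)·(k1 + 2k2 + 2k3 + k4).
x=0.000000, y=-1.950000:
  k1 = f(0.000000, -1.950000) = 0.192000
  k2 = f(0.165000, -1.918320) = 0.046228
  k3 = f(0.165000, -1.942372) = 0.035645
  k4 = f(0.330000, -1.938237) = -0.097954
  y ← -1.950000 + (0.33/6)·(k1 + 2k2 + 2k3 + k4) = -1.935822
y(0.33) ≈ -1.9358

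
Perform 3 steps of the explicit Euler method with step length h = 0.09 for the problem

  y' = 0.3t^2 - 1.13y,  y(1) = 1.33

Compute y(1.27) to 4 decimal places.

Euler: y_{n+1} = y_n + h·f(t_n, y_n).
t=1.000000, y=1.330000: f=-1.202900 → y ← 1.330000 + 0.09·(-1.202900) = 1.221739
t=1.090000, y=1.221739: f=-1.024135 → y ← 1.221739 + 0.09·(-1.024135) = 1.129567
t=1.180000, y=1.129567: f=-0.858691 → y ← 1.129567 + 0.09·(-0.858691) = 1.052285
y(1.27) ≈ 1.0523

1.0523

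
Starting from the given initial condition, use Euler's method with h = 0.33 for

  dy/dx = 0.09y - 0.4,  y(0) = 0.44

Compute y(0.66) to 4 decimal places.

0.1986

Euler: y_{n+1} = y_n + h·f(x_n, y_n).
x=0.000000, y=0.440000: f=-0.360400 → y ← 0.440000 + 0.33·(-0.360400) = 0.321068
x=0.330000, y=0.321068: f=-0.371104 → y ← 0.321068 + 0.33·(-0.371104) = 0.198604
y(0.66) ≈ 0.1986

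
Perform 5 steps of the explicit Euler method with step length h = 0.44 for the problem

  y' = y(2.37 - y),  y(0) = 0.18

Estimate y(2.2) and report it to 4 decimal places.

2.2443

Euler: y_{n+1} = y_n + h·f(x_n, y_n).
x=0.000000, y=0.180000: f=0.394200 → y ← 0.180000 + 0.44·0.394200 = 0.353448
x=0.440000, y=0.353448: f=0.712746 → y ← 0.353448 + 0.44·0.712746 = 0.667056
x=0.880000, y=0.667056: f=1.135959 → y ← 0.667056 + 0.44·1.135959 = 1.166878
x=1.320000, y=1.166878: f=1.403897 → y ← 1.166878 + 0.44·1.403897 = 1.784593
x=1.760000, y=1.784593: f=1.044713 → y ← 1.784593 + 0.44·1.044713 = 2.244267
y(2.2) ≈ 2.2443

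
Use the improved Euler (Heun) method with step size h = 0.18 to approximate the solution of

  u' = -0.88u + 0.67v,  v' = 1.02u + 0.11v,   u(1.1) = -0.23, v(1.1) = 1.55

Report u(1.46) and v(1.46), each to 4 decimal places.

0.1533, 1.6030

Heun on (u,v): k1 = f(t_n, state_n); k2 = f(t_n + h, state_n + h·k1); state_{n+1} = state_n + (h/2)·(k1 + k2).
1.100000: (-0.230000, 1.550000)
  k1 = (1.240900, -0.064100)
  predictor → (-0.006638, 1.538462)
  k2 = (1.036611, 0.162460)
  → (-0.025024, 1.558852)
1.280000: (-0.025024, 1.558852)
  k1 = (1.066452, 0.145949)
  predictor → (0.166937, 1.585123)
  k2 = (0.915128, 0.344640)
  → (0.153318, 1.603005)
(u(1.46), v(1.46)) ≈ (0.1533, 1.6030)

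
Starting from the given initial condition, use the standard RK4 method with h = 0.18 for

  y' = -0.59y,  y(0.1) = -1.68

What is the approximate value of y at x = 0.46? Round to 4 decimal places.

RK4: k1 = f(x_n, y_n); k2 = f(x_n + h/2, y_n + (h/2)·k1); k3 = f(x_n + h/2, y_n + (h/2)·k2); k4 = f(x_n + h, y_n + h·k3); y_{n+1} = y_n + (h/6)·(k1 + 2k2 + 2k3 + k4).
x=0.100000, y=-1.680000:
  k1 = f(0.100000, -1.680000) = 0.991200
  k2 = f(0.190000, -1.590792) = 0.938567
  k3 = f(0.190000, -1.595529) = 0.941362
  k4 = f(0.280000, -1.510555) = 0.891227
  y ← -1.680000 + (0.18/6)·(k1 + 2k2 + 2k3 + k4) = -1.510731
x=0.280000, y=-1.510731:
  k1 = f(0.280000, -1.510731) = 0.891332
  k2 = f(0.370000, -1.430512) = 0.844002
  k3 = f(0.370000, -1.434771) = 0.846515
  k4 = f(0.460000, -1.358359) = 0.801432
  y ← -1.510731 + (0.18/6)·(k1 + 2k2 + 2k3 + k4) = -1.358518
y(0.46) ≈ -1.3585

-1.3585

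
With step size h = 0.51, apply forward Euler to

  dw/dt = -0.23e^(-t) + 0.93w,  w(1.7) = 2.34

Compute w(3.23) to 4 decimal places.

Euler: w_{n+1} = w_n + h·f(t_n, w_n).
t=1.700000, w=2.340000: f=2.134183 → w ← 2.340000 + 0.51·2.134183 = 3.428433
t=2.210000, w=3.428433: f=3.163212 → w ← 3.428433 + 0.51·3.163212 = 5.041671
t=2.720000, w=5.041671: f=4.673603 → w ← 5.041671 + 0.51·4.673603 = 7.425209
w(3.23) ≈ 7.4252

7.4252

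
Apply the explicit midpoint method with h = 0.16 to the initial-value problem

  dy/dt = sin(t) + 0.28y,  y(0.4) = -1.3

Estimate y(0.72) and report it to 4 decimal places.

Midpoint: k1 = f(t_n, y_n); k2 = f(t_n + h/2, y_n + (h/2)·k1); y_{n+1} = y_n + h·k2.
t=0.400000, y=-1.300000:
  k1 = f(0.400000, -1.300000) = 0.025418
  k2 = f(0.480000, -1.297967) = 0.098349
  y ← -1.300000 + 0.16·0.098349 = -1.284264
t=0.560000, y=-1.284264:
  k1 = f(0.560000, -1.284264) = 0.171592
  k2 = f(0.640000, -1.270537) = 0.241445
  y ← -1.284264 + 0.16·0.241445 = -1.245633
y(0.72) ≈ -1.2456

-1.2456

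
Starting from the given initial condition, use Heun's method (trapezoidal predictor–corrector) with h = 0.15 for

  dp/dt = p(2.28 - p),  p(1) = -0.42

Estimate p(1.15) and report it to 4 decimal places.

Heun: k1 = f(t_n, p_n); k2 = f(t_n + h, p_n + h·k1); p_{n+1} = p_n + (h/2)·(k1 + k2).
t=1.000000, p=-0.420000:
  k1 = f(1.000000, -0.420000) = -1.134000
  k2 = f(1.150000, -0.590100) = -1.693646
  p ← -0.420000 + (0.15/2)·(-1.134000 + (-1.693646)) = -0.632073
p(1.15) ≈ -0.6321

-0.6321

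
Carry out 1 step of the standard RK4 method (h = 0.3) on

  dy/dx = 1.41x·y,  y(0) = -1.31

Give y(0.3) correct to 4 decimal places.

-1.3958

RK4: k1 = f(x_n, y_n); k2 = f(x_n + h/2, y_n + (h/2)·k1); k3 = f(x_n + h/2, y_n + (h/2)·k2); k4 = f(x_n + h, y_n + h·k3); y_{n+1} = y_n + (h/6)·(k1 + 2k2 + 2k3 + k4).
x=0.000000, y=-1.310000:
  k1 = f(0.000000, -1.310000) = 0.000000
  k2 = f(0.150000, -1.310000) = -0.277065
  k3 = f(0.150000, -1.351560) = -0.285855
  k4 = f(0.300000, -1.395756) = -0.590405
  y ← -1.310000 + (0.3/6)·(k1 + 2k2 + 2k3 + k4) = -1.395812
y(0.3) ≈ -1.3958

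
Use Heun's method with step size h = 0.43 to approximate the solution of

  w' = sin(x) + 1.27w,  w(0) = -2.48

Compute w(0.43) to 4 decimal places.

Heun: k1 = f(x_n, w_n); k2 = f(x_n + h, w_n + h·k1); w_{n+1} = w_n + (h/2)·(k1 + k2).
x=0.000000, w=-2.480000:
  k1 = f(0.000000, -2.480000) = -3.149600
  k2 = f(0.430000, -3.834328) = -4.452726
  w ← -2.480000 + (0.43/2)·(-3.149600 + (-4.452726)) = -4.114500
w(0.43) ≈ -4.1145

-4.1145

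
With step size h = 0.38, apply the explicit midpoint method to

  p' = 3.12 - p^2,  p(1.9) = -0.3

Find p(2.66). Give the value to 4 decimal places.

Midpoint: k1 = f(s_n, p_n); k2 = f(s_n + h/2, p_n + (h/2)·k1); p_{n+1} = p_n + h·k2.
s=1.900000, p=-0.300000:
  k1 = f(1.900000, -0.300000) = 3.030000
  k2 = f(2.090000, 0.275700) = 3.043990
  p ← -0.300000 + 0.38·3.043990 = 0.856716
s=2.280000, p=0.856716:
  k1 = f(2.280000, 0.856716) = 2.386038
  k2 = f(2.470000, 1.310063) = 1.403734
  p ← 0.856716 + 0.38·1.403734 = 1.390135
p(2.66) ≈ 1.3901

1.3901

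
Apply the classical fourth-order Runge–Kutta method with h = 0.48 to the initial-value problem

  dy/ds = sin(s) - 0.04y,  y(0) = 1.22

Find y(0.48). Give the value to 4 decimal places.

1.3091

RK4: k1 = f(s_n, y_n); k2 = f(s_n + h/2, y_n + (h/2)·k1); k3 = f(s_n + h/2, y_n + (h/2)·k2); k4 = f(s_n + h, y_n + h·k3); y_{n+1} = y_n + (h/6)·(k1 + 2k2 + 2k3 + k4).
s=0.000000, y=1.220000:
  k1 = f(0.000000, 1.220000) = -0.048800
  k2 = f(0.240000, 1.208288) = 0.189371
  k3 = f(0.240000, 1.265449) = 0.187085
  k4 = f(0.480000, 1.309801) = 0.409387
  y ← 1.220000 + (0.48/6)·(k1 + 2k2 + 2k3 + k4) = 1.309080
y(0.48) ≈ 1.3091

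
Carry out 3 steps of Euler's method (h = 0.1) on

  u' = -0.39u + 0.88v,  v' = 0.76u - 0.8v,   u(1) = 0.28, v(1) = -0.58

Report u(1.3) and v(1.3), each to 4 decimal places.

Euler on (u,v): u_{n+1} = u_n + h·u', v_{n+1} = v_n + h·v'.
1.000000: (0.280000, -0.580000); f=(-0.619600, 0.676800) → (0.218040, -0.512320)
1.100000: (0.218040, -0.512320); f=(-0.535877, 0.575566) → (0.164452, -0.454763)
1.200000: (0.164452, -0.454763); f=(-0.464328, 0.488794) → (0.118019, -0.405884)
(u(1.3), v(1.3)) ≈ (0.1180, -0.4059)

0.1180, -0.4059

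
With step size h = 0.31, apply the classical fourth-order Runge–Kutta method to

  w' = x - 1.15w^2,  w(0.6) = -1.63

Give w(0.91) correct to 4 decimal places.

-3.2258

RK4: k1 = f(x_n, w_n); k2 = f(x_n + h/2, w_n + (h/2)·k1); k3 = f(x_n + h/2, w_n + (h/2)·k2); k4 = f(x_n + h, w_n + h·k3); w_{n+1} = w_n + (h/6)·(k1 + 2k2 + 2k3 + k4).
x=0.600000, w=-1.630000:
  k1 = f(0.600000, -1.630000) = -2.455435
  k2 = f(0.755000, -2.010592) = -3.893854
  k3 = f(0.755000, -2.233547) = -4.982044
  k4 = f(0.910000, -3.174434) = -10.678583
  w ← -1.630000 + (0.31/6)·(k1 + 2k2 + 2k3 + k4) = -3.225767
w(0.91) ≈ -3.2258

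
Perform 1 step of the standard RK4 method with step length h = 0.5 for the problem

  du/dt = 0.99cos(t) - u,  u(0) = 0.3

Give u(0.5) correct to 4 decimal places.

RK4: k1 = f(t_n, u_n); k2 = f(t_n + h/2, u_n + (h/2)·k1); k3 = f(t_n + h/2, u_n + (h/2)·k2); k4 = f(t_n + h, u_n + h·k3); u_{n+1} = u_n + (h/6)·(k1 + 2k2 + 2k3 + k4).
t=0.000000, u=0.300000:
  k1 = f(0.000000, 0.300000) = 0.690000
  k2 = f(0.250000, 0.472500) = 0.486723
  k3 = f(0.250000, 0.421681) = 0.537542
  k4 = f(0.500000, 0.568771) = 0.300035
  u ← 0.300000 + (0.5/6)·(k1 + 2k2 + 2k3 + k4) = 0.553214
u(0.5) ≈ 0.5532

0.5532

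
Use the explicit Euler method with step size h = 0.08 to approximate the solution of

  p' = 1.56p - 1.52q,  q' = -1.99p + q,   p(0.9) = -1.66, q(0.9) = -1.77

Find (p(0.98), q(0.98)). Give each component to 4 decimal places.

-1.6519, -1.6473

Euler on (p,q): p_{n+1} = p_n + h·p', q_{n+1} = q_n + h·q'.
0.900000: (-1.660000, -1.770000); f=(0.100800, 1.533400) → (-1.651936, -1.647328)
(p(0.98), q(0.98)) ≈ (-1.6519, -1.6473)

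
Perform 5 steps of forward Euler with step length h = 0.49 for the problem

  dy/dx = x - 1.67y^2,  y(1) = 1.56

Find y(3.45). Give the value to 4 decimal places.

Euler: y_{n+1} = y_n + h·f(x_n, y_n).
x=1.000000, y=1.560000: f=-3.064112 → y ← 1.560000 + 0.49·(-3.064112) = 0.058585
x=1.490000, y=0.058585: f=1.484268 → y ← 0.058585 + 0.49·1.484268 = 0.785877
x=1.980000, y=0.785877: f=0.948605 → y ← 0.785877 + 0.49·0.948605 = 1.250693
x=2.470000, y=1.250693: f=-0.142269 → y ← 1.250693 + 0.49·(-0.142269) = 1.180981
x=2.960000, y=1.180981: f=0.630823 → y ← 1.180981 + 0.49·0.630823 = 1.490085
y(3.45) ≈ 1.4901

1.4901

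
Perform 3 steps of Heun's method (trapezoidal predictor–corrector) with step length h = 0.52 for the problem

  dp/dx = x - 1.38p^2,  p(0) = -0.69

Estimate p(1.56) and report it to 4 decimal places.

-12.7133

Heun: k1 = f(x_n, p_n); k2 = f(x_n + h, p_n + h·k1); p_{n+1} = p_n + (h/2)·(k1 + k2).
x=0.000000, p=-0.690000:
  k1 = f(0.000000, -0.690000) = -0.657018
  k2 = f(0.520000, -1.031649) = -0.948735
  p ← -0.690000 + (0.52/2)·(-0.657018 + (-0.948735)) = -1.107496
x=0.520000, p=-1.107496:
  k1 = f(0.520000, -1.107496) = -1.172634
  k2 = f(1.040000, -1.717266) = -3.029621
  p ← -1.107496 + (0.52/2)·(-1.172634 + (-3.029621)) = -2.200082
x=1.040000, p=-2.200082:
  k1 = f(1.040000, -2.200082) = -5.639699
  k2 = f(1.560000, -5.132725) = -34.795922
  p ← -2.200082 + (0.52/2)·(-5.639699 + (-34.795922)) = -12.713343
p(1.56) ≈ -12.7133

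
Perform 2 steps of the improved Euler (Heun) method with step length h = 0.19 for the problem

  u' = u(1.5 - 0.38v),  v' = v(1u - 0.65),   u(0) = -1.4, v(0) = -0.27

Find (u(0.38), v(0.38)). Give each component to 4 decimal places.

-2.5216, -0.1084

Heun on (u,v): k1 = f(s_n, state_n); k2 = f(s_n + h, state_n + h·k1); state_{n+1} = state_n + (h/2)·(k1 + k2).
0.000000: (-1.400000, -0.270000)
  k1 = (-2.243640, 0.553500)
  predictor → (-1.826292, -0.164835)
  k2 = (-2.853831, 0.408180)
  → (-1.884260, -0.178640)
0.190000: (-1.884260, -0.178640)
  k1 = (-2.954300, 0.452721)
  predictor → (-2.445577, -0.092623)
  k2 = (-3.754442, 0.286723)
  → (-2.521590, -0.108393)
(u(0.38), v(0.38)) ≈ (-2.5216, -0.1084)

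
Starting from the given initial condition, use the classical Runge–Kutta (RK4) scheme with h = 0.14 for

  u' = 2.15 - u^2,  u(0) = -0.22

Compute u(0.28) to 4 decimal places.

0.3720

RK4: k1 = f(t_n, u_n); k2 = f(t_n + h/2, u_n + (h/2)·k1); k3 = f(t_n + h/2, u_n + (h/2)·k2); k4 = f(t_n + h, u_n + h·k3); u_{n+1} = u_n + (h/6)·(k1 + 2k2 + 2k3 + k4).
t=0.000000, u=-0.220000:
  k1 = f(0.000000, -0.220000) = 2.101600
  k2 = f(0.070000, -0.072888) = 2.144687
  k3 = f(0.070000, -0.069872) = 2.145118
  k4 = f(0.140000, 0.080317) = 2.143549
  u ← -0.220000 + (0.14/6)·(k1 + 2k2 + 2k3 + k4) = 0.079244
t=0.140000, u=0.079244:
  k1 = f(0.140000, 0.079244) = 2.143720
  k2 = f(0.210000, 0.229305) = 2.097419
  k3 = f(0.210000, 0.226064) = 2.098895
  k4 = f(0.280000, 0.373090) = 2.010804
  u ← 0.079244 + (0.14/6)·(k1 + 2k2 + 2k3 + k4) = 0.372011
u(0.28) ≈ 0.3720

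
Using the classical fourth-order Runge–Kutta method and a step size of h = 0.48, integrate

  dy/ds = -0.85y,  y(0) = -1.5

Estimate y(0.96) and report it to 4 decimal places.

RK4: k1 = f(s_n, y_n); k2 = f(s_n + h/2, y_n + (h/2)·k1); k3 = f(s_n + h/2, y_n + (h/2)·k2); k4 = f(s_n + h, y_n + h·k3); y_{n+1} = y_n + (h/6)·(k1 + 2k2 + 2k3 + k4).
s=0.000000, y=-1.500000:
  k1 = f(0.000000, -1.500000) = 1.275000
  k2 = f(0.240000, -1.194000) = 1.014900
  k3 = f(0.240000, -1.256424) = 1.067960
  k4 = f(0.480000, -0.987379) = 0.839272
  y ← -1.500000 + (0.48/6)·(k1 + 2k2 + 2k3 + k4) = -0.997601
s=0.480000, y=-0.997601:
  k1 = f(0.480000, -0.997601) = 0.847960
  k2 = f(0.720000, -0.794090) = 0.674977
  k3 = f(0.720000, -0.835606) = 0.710265
  k4 = f(0.960000, -0.656673) = 0.558172
  y ← -0.997601 + (0.48/6)·(k1 + 2k2 + 2k3 + k4) = -0.663471
y(0.96) ≈ -0.6635

-0.6635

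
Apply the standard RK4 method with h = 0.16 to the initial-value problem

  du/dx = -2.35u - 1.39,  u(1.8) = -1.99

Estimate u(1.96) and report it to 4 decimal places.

-1.5518

RK4: k1 = f(x_n, u_n); k2 = f(x_n + h/2, u_n + (h/2)·k1); k3 = f(x_n + h/2, u_n + (h/2)·k2); k4 = f(x_n + h, u_n + h·k3); u_{n+1} = u_n + (h/6)·(k1 + 2k2 + 2k3 + k4).
x=1.800000, u=-1.990000:
  k1 = f(1.800000, -1.990000) = 3.286500
  k2 = f(1.880000, -1.727080) = 2.668638
  k3 = f(1.880000, -1.776509) = 2.784796
  k4 = f(1.960000, -1.544433) = 2.239417
  u ← -1.990000 + (0.16/6)·(k1 + 2k2 + 2k3 + k4) = -1.551792
u(1.96) ≈ -1.5518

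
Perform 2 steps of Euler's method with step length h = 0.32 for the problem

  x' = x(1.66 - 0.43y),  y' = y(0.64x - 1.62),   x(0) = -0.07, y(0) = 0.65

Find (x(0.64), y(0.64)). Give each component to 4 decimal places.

-0.1503, 0.1400

Euler on (x,y): x_{n+1} = x_n + h·x', y_{n+1} = y_n + h·y'.
0.000000: (-0.070000, 0.650000); f=(-0.096635, -1.082120) → (-0.100923, 0.303722)
0.320000: (-0.100923, 0.303722); f=(-0.154352, -0.511647) → (-0.150316, 0.139995)
(x(0.64), y(0.64)) ≈ (-0.1503, 0.1400)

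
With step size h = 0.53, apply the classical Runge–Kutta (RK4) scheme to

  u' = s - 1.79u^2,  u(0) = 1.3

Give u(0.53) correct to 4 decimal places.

0.5983

RK4: k1 = f(s_n, u_n); k2 = f(s_n + h/2, u_n + (h/2)·k1); k3 = f(s_n + h/2, u_n + (h/2)·k2); k4 = f(s_n + h, u_n + h·k3); u_{n+1} = u_n + (h/6)·(k1 + 2k2 + 2k3 + k4).
s=0.000000, u=1.300000:
  k1 = f(0.000000, 1.300000) = -3.025100
  k2 = f(0.265000, 0.498348) = -0.179549
  k3 = f(0.265000, 1.252420) = -2.542713
  k4 = f(0.530000, -0.047638) = 0.525938
  u ← 1.300000 + (0.53/6)·(k1 + 2k2 + 2k3 + k4) = 0.598308
u(0.53) ≈ 0.5983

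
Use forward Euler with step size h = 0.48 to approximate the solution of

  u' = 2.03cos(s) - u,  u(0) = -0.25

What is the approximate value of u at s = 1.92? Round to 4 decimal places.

0.7701

Euler: u_{n+1} = u_n + h·f(s_n, u_n).
s=0.000000, u=-0.250000: f=2.280000 → u ← -0.250000 + 0.48·2.280000 = 0.844400
s=0.480000, u=0.844400: f=0.956200 → u ← 0.844400 + 0.48·0.956200 = 1.303376
s=0.960000, u=1.303376: f=-0.139130 → u ← 1.303376 + 0.48·(-0.139130) = 1.236593
s=1.440000, u=1.236593: f=-0.971833 → u ← 1.236593 + 0.48·(-0.971833) = 0.770113
u(1.92) ≈ 0.7701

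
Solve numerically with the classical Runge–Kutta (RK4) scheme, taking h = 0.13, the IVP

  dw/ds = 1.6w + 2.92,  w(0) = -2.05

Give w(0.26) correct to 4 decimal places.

-2.1661

RK4: k1 = f(s_n, w_n); k2 = f(s_n + h/2, w_n + (h/2)·k1); k3 = f(s_n + h/2, w_n + (h/2)·k2); k4 = f(s_n + h, w_n + h·k3); w_{n+1} = w_n + (h/6)·(k1 + 2k2 + 2k3 + k4).
s=0.000000, w=-2.050000:
  k1 = f(0.000000, -2.050000) = -0.360000
  k2 = f(0.065000, -2.073400) = -0.397440
  k3 = f(0.065000, -2.075834) = -0.401334
  k4 = f(0.130000, -2.102173) = -0.443477
  w ← -2.050000 + (0.13/6)·(k1 + 2k2 + 2k3 + k4) = -2.102022
s=0.130000, w=-2.102022:
  k1 = f(0.130000, -2.102022) = -0.443236
  k2 = f(0.195000, -2.130833) = -0.489332
  k3 = f(0.195000, -2.133829) = -0.494126
  k4 = f(0.260000, -2.166259) = -0.546014
  w ← -2.102022 + (0.13/6)·(k1 + 2k2 + 2k3 + k4) = -2.166072
w(0.26) ≈ -2.1661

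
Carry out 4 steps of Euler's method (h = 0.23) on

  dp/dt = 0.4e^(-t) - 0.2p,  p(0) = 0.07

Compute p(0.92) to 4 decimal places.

0.3059

Euler: p_{n+1} = p_n + h·f(t_n, p_n).
t=0.000000, p=0.070000: f=0.386000 → p ← 0.070000 + 0.23·0.386000 = 0.158780
t=0.230000, p=0.158780: f=0.286057 → p ← 0.158780 + 0.23·0.286057 = 0.224573
t=0.460000, p=0.224573: f=0.207599 → p ← 0.224573 + 0.23·0.207599 = 0.272321
t=0.690000, p=0.272321: f=0.146166 → p ← 0.272321 + 0.23·0.146166 = 0.305939
p(0.92) ≈ 0.3059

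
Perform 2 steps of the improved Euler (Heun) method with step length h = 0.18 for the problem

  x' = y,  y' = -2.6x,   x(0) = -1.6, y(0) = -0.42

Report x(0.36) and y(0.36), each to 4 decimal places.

Heun on (x,y): k1 = f(s_n, state_n); k2 = f(s_n + h, state_n + h·k1); state_{n+1} = state_n + (h/2)·(k1 + k2).
0.000000: (-1.600000, -0.420000)
  k1 = (-0.420000, 4.160000)
  predictor → (-1.675600, 0.328800)
  k2 = (0.328800, 4.356560)
  → (-1.608208, 0.346490)
0.180000: (-1.608208, 0.346490)
  k1 = (0.346490, 4.181341)
  predictor → (-1.545840, 1.099132)
  k2 = (1.099132, 4.019183)
  → (-1.478102, 1.084538)
(x(0.36), y(0.36)) ≈ (-1.4781, 1.0845)

-1.4781, 1.0845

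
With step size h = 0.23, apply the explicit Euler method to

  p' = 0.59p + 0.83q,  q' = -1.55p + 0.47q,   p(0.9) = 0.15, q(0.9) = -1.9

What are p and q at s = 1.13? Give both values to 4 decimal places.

Euler on (p,q): p_{n+1} = p_n + h·p', q_{n+1} = q_n + h·q'.
0.900000: (0.150000, -1.900000); f=(-1.488500, -1.125500) → (-0.192355, -2.158865)
(p(1.13), q(1.13)) ≈ (-0.1924, -2.1589)

-0.1924, -2.1589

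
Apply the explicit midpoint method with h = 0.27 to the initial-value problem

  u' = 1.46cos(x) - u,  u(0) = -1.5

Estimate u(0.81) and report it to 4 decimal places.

Midpoint: k1 = f(x_n, u_n); k2 = f(x_n + h/2, u_n + (h/2)·k1); u_{n+1} = u_n + h·k2.
x=0.000000, u=-1.500000:
  k1 = f(0.000000, -1.500000) = 2.960000
  k2 = f(0.135000, -1.100400) = 2.547116
  u ← -1.500000 + 0.27·2.547116 = -0.812279
x=0.270000, u=-0.812279:
  k1 = f(0.270000, -0.812279) = 2.219384
  k2 = f(0.405000, -0.512662) = 1.854551
  u ← -0.812279 + 0.27·1.854551 = -0.311550
x=0.540000, u=-0.311550:
  k1 = f(0.540000, -0.311550) = 1.563805
  k2 = f(0.675000, -0.100436) = 1.240268
  u ← -0.311550 + 0.27·1.240268 = 0.023323
u(0.81) ≈ 0.0233

0.0233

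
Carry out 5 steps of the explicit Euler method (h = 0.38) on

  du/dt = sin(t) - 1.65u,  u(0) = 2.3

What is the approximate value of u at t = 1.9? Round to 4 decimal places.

Euler: u_{n+1} = u_n + h·f(t_n, u_n).
t=0.000000, u=2.300000: f=-3.795000 → u ← 2.300000 + 0.38·(-3.795000) = 0.857900
t=0.380000, u=0.857900: f=-1.044615 → u ← 0.857900 + 0.38·(-1.044615) = 0.460946
t=0.760000, u=0.460946: f=-0.071640 → u ← 0.460946 + 0.38·(-0.071640) = 0.433723
t=1.140000, u=0.433723: f=0.192990 → u ← 0.433723 + 0.38·0.192990 = 0.507059
t=1.520000, u=0.507059: f=0.162062 → u ← 0.507059 + 0.38·0.162062 = 0.568643
u(1.9) ≈ 0.5686

0.5686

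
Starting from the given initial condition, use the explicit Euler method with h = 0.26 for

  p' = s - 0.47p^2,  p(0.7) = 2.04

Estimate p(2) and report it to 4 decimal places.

Euler: p_{n+1} = p_n + h·f(s_n, p_n).
s=0.700000, p=2.040000: f=-1.255952 → p ← 2.040000 + 0.26·(-1.255952) = 1.713452
s=0.960000, p=1.713452: f=-0.419882 → p ← 1.713452 + 0.26·(-0.419882) = 1.604283
s=1.220000, p=1.604283: f=0.010350 → p ← 1.604283 + 0.26·0.010350 = 1.606974
s=1.480000, p=1.606974: f=0.266288 → p ← 1.606974 + 0.26·0.266288 = 1.676209
s=1.740000, p=1.676209: f=0.419452 → p ← 1.676209 + 0.26·0.419452 = 1.785266
p(2) ≈ 1.7853

1.7853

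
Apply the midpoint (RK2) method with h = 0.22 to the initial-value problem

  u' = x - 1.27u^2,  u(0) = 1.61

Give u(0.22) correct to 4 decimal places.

Midpoint: k1 = f(x_n, u_n); k2 = f(x_n + h/2, u_n + (h/2)·k1); u_{n+1} = u_n + h·k2.
x=0.000000, u=1.610000:
  k1 = f(0.000000, 1.610000) = -3.291967
  k2 = f(0.110000, 1.247884) = -1.867661
  u ← 1.610000 + 0.22·(-1.867661) = 1.199115
u(0.22) ≈ 1.1991

1.1991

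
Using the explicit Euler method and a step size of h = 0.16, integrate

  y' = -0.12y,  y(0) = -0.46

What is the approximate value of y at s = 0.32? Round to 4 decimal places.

-0.4425

Euler: y_{n+1} = y_n + h·f(s_n, y_n).
s=0.000000, y=-0.460000: f=0.055200 → y ← -0.460000 + 0.16·0.055200 = -0.451168
s=0.160000, y=-0.451168: f=0.054140 → y ← -0.451168 + 0.16·0.054140 = -0.442506
y(0.32) ≈ -0.4425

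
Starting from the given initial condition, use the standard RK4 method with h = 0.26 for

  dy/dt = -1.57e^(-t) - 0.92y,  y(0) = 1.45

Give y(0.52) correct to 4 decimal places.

RK4: k1 = f(t_n, y_n); k2 = f(t_n + h/2, y_n + (h/2)·k1); k3 = f(t_n + h/2, y_n + (h/2)·k2); k4 = f(t_n + h, y_n + h·k3); y_{n+1} = y_n + (h/6)·(k1 + 2k2 + 2k3 + k4).
t=0.000000, y=1.450000:
  k1 = f(0.000000, 1.450000) = -2.904000
  k2 = f(0.130000, 1.072480) = -2.365291
  k3 = f(0.130000, 1.142512) = -2.429721
  k4 = f(0.260000, 0.818273) = -1.963362
  y ← 1.450000 + (0.26/6)·(k1 + 2k2 + 2k3 + k4) = 0.823513
t=0.260000, y=0.823513:
  k1 = f(0.260000, 0.823513) = -1.968183
  k2 = f(0.390000, 0.567649) = -1.585217
  k3 = f(0.390000, 0.617435) = -1.631020
  k4 = f(0.520000, 0.399448) = -1.300890
  y ← 0.823513 + (0.26/6)·(k1 + 2k2 + 2k3 + k4) = 0.403113
y(0.52) ≈ 0.4031

0.4031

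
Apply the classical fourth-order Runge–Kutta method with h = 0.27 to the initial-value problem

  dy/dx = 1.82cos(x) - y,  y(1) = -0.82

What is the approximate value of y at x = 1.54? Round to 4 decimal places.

-0.2731

RK4: k1 = f(x_n, y_n); k2 = f(x_n + h/2, y_n + (h/2)·k1); k3 = f(x_n + h/2, y_n + (h/2)·k2); k4 = f(x_n + h, y_n + h·k3); y_{n+1} = y_n + (h/6)·(k1 + 2k2 + 2k3 + k4).
x=1.000000, y=-0.820000:
  k1 = f(1.000000, -0.820000) = 1.803350
  k2 = f(1.135000, -0.576548) = 1.344829
  k3 = f(1.135000, -0.638448) = 1.406729
  k4 = f(1.270000, -0.440183) = 0.979414
  y ← -0.820000 + (0.27/6)·(k1 + 2k2 + 2k3 + k4) = -0.447135
x=1.270000, y=-0.447135:
  k1 = f(1.270000, -0.447135) = 0.986367
  k2 = f(1.405000, -0.313976) = 0.614345
  k3 = f(1.405000, -0.364199) = 0.664568
  k4 = f(1.540000, -0.267702) = 0.323743
  y ← -0.447135 + (0.27/6)·(k1 + 2k2 + 2k3 + k4) = -0.273078
y(1.54) ≈ -0.2731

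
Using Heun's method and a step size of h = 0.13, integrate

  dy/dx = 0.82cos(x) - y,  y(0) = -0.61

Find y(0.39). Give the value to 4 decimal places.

Heun: k1 = f(x_n, y_n); k2 = f(x_n + h, y_n + h·k1); y_{n+1} = y_n + (h/2)·(k1 + k2).
x=0.000000, y=-0.610000:
  k1 = f(0.000000, -0.610000) = 1.430000
  k2 = f(0.130000, -0.424100) = 1.237181
  y ← -0.610000 + (0.13/2)·(1.430000 + 1.237181) = -0.436633
x=0.130000, y=-0.436633:
  k1 = f(0.130000, -0.436633) = 1.249714
  k2 = f(0.260000, -0.274170) = 1.066610
  y ← -0.436633 + (0.13/2)·(1.249714 + 1.066610) = -0.286072
x=0.260000, y=-0.286072:
  k1 = f(0.260000, -0.286072) = 1.078512
  k2 = f(0.390000, -0.145866) = 0.904291
  y ← -0.286072 + (0.13/2)·(1.078512 + 0.904291) = -0.157190
y(0.39) ≈ -0.1572

-0.1572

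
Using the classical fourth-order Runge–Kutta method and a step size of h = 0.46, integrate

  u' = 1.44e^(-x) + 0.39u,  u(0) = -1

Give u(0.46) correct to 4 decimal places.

RK4: k1 = f(x_n, u_n); k2 = f(x_n + h/2, u_n + (h/2)·k1); k3 = f(x_n + h/2, u_n + (h/2)·k2); k4 = f(x_n + h, u_n + h·k3); u_{n+1} = u_n + (h/6)·(k1 + 2k2 + 2k3 + k4).
x=0.000000, u=-1.000000:
  k1 = f(0.000000, -1.000000) = 1.050000
  k2 = f(0.230000, -0.758500) = 0.848313
  k3 = f(0.230000, -0.804888) = 0.830222
  k4 = f(0.460000, -0.618098) = 0.667990
  u ← -1.000000 + (0.46/6)·(k1 + 2k2 + 2k3 + k4) = -0.610912
u(0.46) ≈ -0.6109

-0.6109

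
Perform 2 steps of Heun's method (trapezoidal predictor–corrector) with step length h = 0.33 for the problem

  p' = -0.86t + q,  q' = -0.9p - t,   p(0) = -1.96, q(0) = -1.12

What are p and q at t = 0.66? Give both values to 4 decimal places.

Heun on (p,q): k1 = f(t_n, state_n); k2 = f(t_n + h, state_n + h·k1); state_{n+1} = state_n + (h/2)·(k1 + k2).
0.000000: (-1.960000, -1.120000)
  k1 = (-1.120000, 1.764000)
  predictor → (-2.329600, -0.537880)
  k2 = (-0.821680, 1.766640)
  → (-2.280377, -0.537444)
0.330000: (-2.280377, -0.537444)
  k1 = (-0.821244, 1.722339)
  predictor → (-2.551388, 0.030928)
  k2 = (-0.536672, 1.636249)
  → (-2.504433, 0.016723)
(p(0.66), q(0.66)) ≈ (-2.5044, 0.0167)

-2.5044, 0.0167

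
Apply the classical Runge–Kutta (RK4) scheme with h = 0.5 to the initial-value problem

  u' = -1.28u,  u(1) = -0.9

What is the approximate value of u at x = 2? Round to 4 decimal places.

RK4: k1 = f(x_n, u_n); k2 = f(x_n + h/2, u_n + (h/2)·k1); k3 = f(x_n + h/2, u_n + (h/2)·k2); k4 = f(x_n + h, u_n + h·k3); u_{n+1} = u_n + (h/6)·(k1 + 2k2 + 2k3 + k4).
x=1.000000, u=-0.900000:
  k1 = f(1.000000, -0.900000) = 1.152000
  k2 = f(1.250000, -0.612000) = 0.783360
  k3 = f(1.250000, -0.704160) = 0.901325
  k4 = f(1.500000, -0.449338) = 0.575152
  u ← -0.900000 + (0.5/6)·(k1 + 2k2 + 2k3 + k4) = -0.475290
x=1.500000, u=-0.475290:
  k1 = f(1.500000, -0.475290) = 0.608371
  k2 = f(1.750000, -0.323197) = 0.413692
  k3 = f(1.750000, -0.371867) = 0.475989
  k4 = f(2.000000, -0.237295) = 0.303738
  u ← -0.475290 + (0.5/6)·(k1 + 2k2 + 2k3 + k4) = -0.251000
u(2) ≈ -0.2510

-0.2510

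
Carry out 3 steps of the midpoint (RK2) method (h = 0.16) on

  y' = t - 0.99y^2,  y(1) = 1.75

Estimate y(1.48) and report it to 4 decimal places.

Midpoint: k1 = f(t_n, y_n); k2 = f(t_n + h/2, y_n + (h/2)·k1); y_{n+1} = y_n + h·k2.
t=1.000000, y=1.750000:
  k1 = f(1.000000, 1.750000) = -2.031875
  k2 = f(1.080000, 1.587450) = -1.414798
  y ← 1.750000 + 0.16·(-1.414798) = 1.523632
t=1.160000, y=1.523632:
  k1 = f(1.160000, 1.523632) = -1.138241
  k2 = f(1.240000, 1.432573) = -0.791743
  y ← 1.523632 + 0.16·(-0.791743) = 1.396954
t=1.320000, y=1.396954:
  k1 = f(1.320000, 1.396954) = -0.611964
  k2 = f(1.400000, 1.347996) = -0.398923
  y ← 1.396954 + 0.16·(-0.398923) = 1.333126
y(1.48) ≈ 1.3331

1.3331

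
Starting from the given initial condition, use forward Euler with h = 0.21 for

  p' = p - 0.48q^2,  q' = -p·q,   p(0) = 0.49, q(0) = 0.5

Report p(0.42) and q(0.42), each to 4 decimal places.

0.6666, 0.3951

Euler on (p,q): p_{n+1} = p_n + h·p', q_{n+1} = q_n + h·q'.
0.000000: (0.490000, 0.500000); f=(0.370000, -0.245000) → (0.567700, 0.448550)
0.210000: (0.567700, 0.448550); f=(0.471125, -0.254642) → (0.666636, 0.395075)
(p(0.42), q(0.42)) ≈ (0.6666, 0.3951)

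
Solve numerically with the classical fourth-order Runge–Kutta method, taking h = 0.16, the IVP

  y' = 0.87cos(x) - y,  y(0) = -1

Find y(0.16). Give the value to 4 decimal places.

RK4: k1 = f(x_n, y_n); k2 = f(x_n + h/2, y_n + (h/2)·k1); k3 = f(x_n + h/2, y_n + (h/2)·k2); k4 = f(x_n + h, y_n + h·k3); y_{n+1} = y_n + (h/6)·(k1 + 2k2 + 2k3 + k4).
x=0.000000, y=-1.000000:
  k1 = f(0.000000, -1.000000) = 1.870000
  k2 = f(0.080000, -0.850400) = 1.717617
  k3 = f(0.080000, -0.862591) = 1.729808
  k4 = f(0.160000, -0.723231) = 1.582118
  y ← -1.000000 + (0.16/6)·(k1 + 2k2 + 2k3 + k4) = -0.724081
y(0.16) ≈ -0.7241

-0.7241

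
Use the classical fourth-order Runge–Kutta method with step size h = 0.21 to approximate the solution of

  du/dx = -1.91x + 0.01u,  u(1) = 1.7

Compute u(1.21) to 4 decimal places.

RK4: k1 = f(x_n, u_n); k2 = f(x_n + h/2, u_n + (h/2)·k1); k3 = f(x_n + h/2, u_n + (h/2)·k2); k4 = f(x_n + h, u_n + h·k3); u_{n+1} = u_n + (h/6)·(k1 + 2k2 + 2k3 + k4).
x=1.000000, u=1.700000:
  k1 = f(1.000000, 1.700000) = -1.893000
  k2 = f(1.105000, 1.501235) = -2.095538
  k3 = f(1.105000, 1.479969) = -2.095750
  k4 = f(1.210000, 1.259892) = -2.298501
  u ← 1.700000 + (0.21/6)·(k1 + 2k2 + 2k3 + k4) = 1.259907
u(1.21) ≈ 1.2599

1.2599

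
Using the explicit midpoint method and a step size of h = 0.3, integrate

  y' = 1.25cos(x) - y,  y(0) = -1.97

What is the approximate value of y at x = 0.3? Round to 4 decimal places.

Midpoint: k1 = f(x_n, y_n); k2 = f(x_n + h/2, y_n + (h/2)·k1); y_{n+1} = y_n + h·k2.
x=0.000000, y=-1.970000:
  k1 = f(0.000000, -1.970000) = 3.220000
  k2 = f(0.150000, -1.487000) = 2.722964
  y ← -1.970000 + 0.3·2.722964 = -1.153111
y(0.3) ≈ -1.1531

-1.1531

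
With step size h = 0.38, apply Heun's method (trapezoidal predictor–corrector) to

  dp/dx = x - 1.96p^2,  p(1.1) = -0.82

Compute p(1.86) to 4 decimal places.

Heun: k1 = f(x_n, p_n); k2 = f(x_n + h, p_n + h·k1); p_{n+1} = p_n + (h/2)·(k1 + k2).
x=1.100000, p=-0.820000:
  k1 = f(1.100000, -0.820000) = -0.217904
  k2 = f(1.480000, -0.902804) = -0.117506
  p ← -0.820000 + (0.38/2)·(-0.217904 + (-0.117506)) = -0.883728
x=1.480000, p=-0.883728:
  k1 = f(1.480000, -0.883728) = -0.050711
  k2 = f(1.860000, -0.902998) = 0.261805
  p ← -0.883728 + (0.38/2)·(-0.050711 + 0.261805) = -0.843620
p(1.86) ≈ -0.8436

-0.8436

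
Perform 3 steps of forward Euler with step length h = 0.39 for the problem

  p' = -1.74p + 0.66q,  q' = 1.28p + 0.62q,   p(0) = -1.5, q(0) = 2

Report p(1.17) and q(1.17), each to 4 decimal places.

0.7056, 2.9236

Euler on (p,q): p_{n+1} = p_n + h·p', q_{n+1} = q_n + h·q'.
0.000000: (-1.500000, 2.000000); f=(3.930000, -0.680000) → (0.032700, 1.734800)
0.390000: (0.032700, 1.734800); f=(1.088070, 1.117432) → (0.457047, 2.170598)
0.780000: (0.457047, 2.170598); f=(0.637333, 1.930792) → (0.705607, 2.923607)
(p(1.17), q(1.17)) ≈ (0.7056, 2.9236)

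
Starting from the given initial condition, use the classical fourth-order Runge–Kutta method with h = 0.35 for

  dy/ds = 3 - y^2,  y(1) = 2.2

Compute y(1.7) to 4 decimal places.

RK4: k1 = f(s_n, y_n); k2 = f(s_n + h/2, y_n + (h/2)·k1); k3 = f(s_n + h/2, y_n + (h/2)·k2); k4 = f(s_n + h, y_n + h·k3); y_{n+1} = y_n + (h/6)·(k1 + 2k2 + 2k3 + k4).
s=1.000000, y=2.200000:
  k1 = f(1.000000, 2.200000) = -1.840000
  k2 = f(1.175000, 1.878000) = -0.526884
  k3 = f(1.175000, 2.107795) = -1.442801
  k4 = f(1.350000, 1.695020) = 0.126908
  y ← 2.200000 + (0.35/6)·(k1 + 2k2 + 2k3 + k4) = 1.870273
s=1.350000, y=1.870273:
  k1 = f(1.350000, 1.870273) = -0.497921
  k2 = f(1.525000, 1.783137) = -0.179577
  k3 = f(1.525000, 1.838847) = -0.381359
  k4 = f(1.700000, 1.736798) = -0.016466
  y ← 1.870273 + (0.35/6)·(k1 + 2k2 + 2k3 + k4) = 1.774825
y(1.7) ≈ 1.7748

1.7748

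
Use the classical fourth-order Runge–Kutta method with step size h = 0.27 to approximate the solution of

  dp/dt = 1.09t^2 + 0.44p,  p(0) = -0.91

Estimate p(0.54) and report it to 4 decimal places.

-1.0933

RK4: k1 = f(t_n, p_n); k2 = f(t_n + h/2, p_n + (h/2)·k1); k3 = f(t_n + h/2, p_n + (h/2)·k2); k4 = f(t_n + h, p_n + h·k3); p_{n+1} = p_n + (h/6)·(k1 + 2k2 + 2k3 + k4).
t=0.000000, p=-0.910000:
  k1 = f(0.000000, -0.910000) = -0.400400
  k2 = f(0.135000, -0.964054) = -0.404319
  k3 = f(0.135000, -0.964583) = -0.404551
  k4 = f(0.270000, -1.019229) = -0.369000
  p ← -0.910000 + (0.27/6)·(k1 + 2k2 + 2k3 + k4) = -1.017421
t=0.270000, p=-1.017421:
  k1 = f(0.270000, -1.017421) = -0.368204
  k2 = f(0.405000, -1.067129) = -0.290749
  k3 = f(0.405000, -1.056672) = -0.286149
  k4 = f(0.540000, -1.094681) = -0.163816
  p ← -1.017421 + (0.27/6)·(k1 + 2k2 + 2k3 + k4) = -1.093283
p(0.54) ≈ -1.0933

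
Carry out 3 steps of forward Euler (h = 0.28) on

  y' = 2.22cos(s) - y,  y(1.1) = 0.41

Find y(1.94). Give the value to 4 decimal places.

0.3287

Euler: y_{n+1} = y_n + h·f(s_n, y_n).
s=1.100000, y=0.410000: f=0.596983 → y ← 0.410000 + 0.28·0.596983 = 0.577155
s=1.380000, y=0.577155: f=-0.156153 → y ← 0.577155 + 0.28·(-0.156153) = 0.533433
s=1.660000, y=0.533433: f=-0.731202 → y ← 0.533433 + 0.28·(-0.731202) = 0.328696
y(1.94) ≈ 0.3287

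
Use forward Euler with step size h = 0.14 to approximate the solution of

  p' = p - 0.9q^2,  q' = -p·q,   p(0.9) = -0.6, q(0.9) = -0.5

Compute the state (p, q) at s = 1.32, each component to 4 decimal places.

Euler on (p,q): p_{n+1} = p_n + h·p', q_{n+1} = q_n + h·q'.
0.900000: (-0.600000, -0.500000); f=(-0.825000, -0.300000) → (-0.715500, -0.542000)
1.040000: (-0.715500, -0.542000); f=(-0.979888, -0.387801) → (-0.852684, -0.596292)
1.180000: (-0.852684, -0.596292); f=(-1.172692, -0.508449) → (-1.016861, -0.667475)
(p(1.32), q(1.32)) ≈ (-1.0169, -0.6675)

-1.0169, -0.6675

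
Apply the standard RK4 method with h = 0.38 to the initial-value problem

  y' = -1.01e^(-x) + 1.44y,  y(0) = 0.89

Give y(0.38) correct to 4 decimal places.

1.1056

RK4: k1 = f(x_n, y_n); k2 = f(x_n + h/2, y_n + (h/2)·k1); k3 = f(x_n + h/2, y_n + (h/2)·k2); k4 = f(x_n + h, y_n + h·k3); y_{n+1} = y_n + (h/6)·(k1 + 2k2 + 2k3 + k4).
x=0.000000, y=0.890000:
  k1 = f(0.000000, 0.890000) = 0.271600
  k2 = f(0.190000, 0.941604) = 0.520681
  k3 = f(0.190000, 0.988929) = 0.588830
  k4 = f(0.380000, 1.113755) = 0.913108
  y ← 0.890000 + (0.38/6)·(k1 + 2k2 + 2k3 + k4) = 1.105569
y(0.38) ≈ 1.1056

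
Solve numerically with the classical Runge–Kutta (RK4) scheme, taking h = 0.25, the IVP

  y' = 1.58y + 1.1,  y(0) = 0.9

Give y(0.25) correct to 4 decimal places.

RK4: k1 = f(s_n, y_n); k2 = f(s_n + h/2, y_n + (h/2)·k1); k3 = f(s_n + h/2, y_n + (h/2)·k2); k4 = f(s_n + h, y_n + h·k3); y_{n+1} = y_n + (h/6)·(k1 + 2k2 + 2k3 + k4).
s=0.000000, y=0.900000:
  k1 = f(0.000000, 0.900000) = 2.522000
  k2 = f(0.125000, 1.215250) = 3.020095
  k3 = f(0.125000, 1.277512) = 3.118469
  k4 = f(0.250000, 1.679617) = 3.753795
  y ← 0.900000 + (0.25/6)·(k1 + 2k2 + 2k3 + k4) = 1.673038
y(0.25) ≈ 1.6730

1.6730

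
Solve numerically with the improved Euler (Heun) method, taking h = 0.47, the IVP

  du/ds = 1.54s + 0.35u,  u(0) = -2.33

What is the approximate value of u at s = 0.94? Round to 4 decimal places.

-2.4948

Heun: k1 = f(s_n, u_n); k2 = f(s_n + h, u_n + h·k1); u_{n+1} = u_n + (h/2)·(k1 + k2).
s=0.000000, u=-2.330000:
  k1 = f(0.000000, -2.330000) = -0.815500
  k2 = f(0.470000, -2.713285) = -0.225850
  u ← -2.330000 + (0.47/2)·(-0.815500 + (-0.225850)) = -2.574717
s=0.470000, u=-2.574717:
  k1 = f(0.470000, -2.574717) = -0.177351
  k2 = f(0.940000, -2.658072) = 0.517275
  u ← -2.574717 + (0.47/2)·(-0.177351 + 0.517275) = -2.494835
u(0.94) ≈ -2.4948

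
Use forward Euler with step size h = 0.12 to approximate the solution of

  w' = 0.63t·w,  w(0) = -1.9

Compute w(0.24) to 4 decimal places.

-1.9172

Euler: w_{n+1} = w_n + h·f(t_n, w_n).
t=0.000000, w=-1.900000: f=0.000000 → w ← -1.900000 + 0.12·0.000000 = -1.900000
t=0.120000, w=-1.900000: f=-0.143640 → w ← -1.900000 + 0.12·(-0.143640) = -1.917237
w(0.24) ≈ -1.9172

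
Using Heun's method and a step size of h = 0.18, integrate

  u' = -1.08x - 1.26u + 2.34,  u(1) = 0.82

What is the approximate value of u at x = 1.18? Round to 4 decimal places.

Heun: k1 = f(x_n, u_n); k2 = f(x_n + h, u_n + h·k1); u_{n+1} = u_n + (h/2)·(k1 + k2).
x=1.000000, u=0.820000:
  k1 = f(1.000000, 0.820000) = 0.226800
  k2 = f(1.180000, 0.860824) = -0.019038
  u ← 0.820000 + (0.18/2)·(0.226800 + (-0.019038)) = 0.838699
u(1.18) ≈ 0.8387

0.8387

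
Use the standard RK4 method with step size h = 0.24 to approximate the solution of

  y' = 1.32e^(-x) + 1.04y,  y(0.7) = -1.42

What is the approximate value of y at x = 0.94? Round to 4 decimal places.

RK4: k1 = f(x_n, y_n); k2 = f(x_n + h/2, y_n + (h/2)·k1); k3 = f(x_n + h/2, y_n + (h/2)·k2); k4 = f(x_n + h, y_n + h·k3); y_{n+1} = y_n + (h/6)·(k1 + 2k2 + 2k3 + k4).
x=0.700000, y=-1.420000:
  k1 = f(0.700000, -1.420000) = -0.821307
  k2 = f(0.820000, -1.518557) = -0.997929
  k3 = f(0.820000, -1.539752) = -1.019972
  k4 = f(0.940000, -1.664793) = -1.215756
  y ← -1.420000 + (0.24/6)·(k1 + 2k2 + 2k3 + k4) = -1.662915
y(0.94) ≈ -1.6629

-1.6629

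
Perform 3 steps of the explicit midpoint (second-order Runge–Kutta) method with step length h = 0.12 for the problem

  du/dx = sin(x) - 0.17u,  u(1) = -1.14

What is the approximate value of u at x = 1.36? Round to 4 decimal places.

-0.7507

Midpoint: k1 = f(x_n, u_n); k2 = f(x_n + h/2, u_n + (h/2)·k1); u_{n+1} = u_n + h·k2.
x=1.000000, u=-1.140000:
  k1 = f(1.000000, -1.140000) = 1.035271
  k2 = f(1.060000, -1.077884) = 1.055596
  u ← -1.140000 + 0.12·1.055596 = -1.013329
x=1.120000, u=-1.013329:
  k1 = f(1.120000, -1.013329) = 1.072366
  k2 = f(1.180000, -0.948987) = 1.085934
  u ← -1.013329 + 0.12·1.085934 = -0.883016
x=1.240000, u=-0.883016:
  k1 = f(1.240000, -0.883016) = 1.095897
  k2 = f(1.300000, -0.817263) = 1.102493
  u ← -0.883016 + 0.12·1.102493 = -0.750717
u(1.36) ≈ -0.7507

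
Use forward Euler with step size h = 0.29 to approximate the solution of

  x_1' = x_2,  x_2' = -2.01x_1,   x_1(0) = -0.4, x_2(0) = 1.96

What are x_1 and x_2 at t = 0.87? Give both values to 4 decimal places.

Euler on (x_1,x_2): x_1_{n+1} = x_1_n + h·x_1', x_2_{n+1} = x_2_n + h·x_2'.
0.000000: (-0.400000, 1.960000); f=(1.960000, 0.804000) → (0.168400, 2.193160)
0.290000: (0.168400, 2.193160); f=(2.193160, -0.338484) → (0.804416, 2.095000)
0.580000: (0.804416, 2.095000); f=(2.095000, -1.616877) → (1.411966, 1.626105)
(x_1(0.87), x_2(0.87)) ≈ (1.4120, 1.6261)

1.4120, 1.6261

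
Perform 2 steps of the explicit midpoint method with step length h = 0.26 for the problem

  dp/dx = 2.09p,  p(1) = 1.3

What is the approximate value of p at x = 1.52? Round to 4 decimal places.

3.7175

Midpoint: k1 = f(x_n, p_n); k2 = f(x_n + h/2, p_n + (h/2)·k1); p_{n+1} = p_n + h·k2.
x=1.000000, p=1.300000:
  k1 = f(1.000000, 1.300000) = 2.717000
  k2 = f(1.130000, 1.653210) = 3.455209
  p ← 1.300000 + 0.26·3.455209 = 2.198354
x=1.260000, p=2.198354:
  k1 = f(1.260000, 2.198354) = 4.594561
  k2 = f(1.390000, 2.795647) = 5.842903
  p ← 2.198354 + 0.26·5.842903 = 3.717509
p(1.52) ≈ 3.7175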